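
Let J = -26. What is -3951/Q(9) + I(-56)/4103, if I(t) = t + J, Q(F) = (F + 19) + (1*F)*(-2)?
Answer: -16211773/41030 ≈ -395.12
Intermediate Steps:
Q(F) = 19 - F (Q(F) = (19 + F) + F*(-2) = (19 + F) - 2*F = 19 - F)
I(t) = -26 + t (I(t) = t - 26 = -26 + t)
-3951/Q(9) + I(-56)/4103 = -3951/(19 - 1*9) + (-26 - 56)/4103 = -3951/(19 - 9) - 82*1/4103 = -3951/10 - 82/4103 = -16211773/41030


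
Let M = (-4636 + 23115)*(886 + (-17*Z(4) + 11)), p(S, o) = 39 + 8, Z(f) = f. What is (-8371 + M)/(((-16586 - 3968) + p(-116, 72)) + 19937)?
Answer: -1531072/57 ≈ -26861.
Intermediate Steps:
p(S, o) = 47
M = 15319091 (M = (-4636 + 23115)*(886 + (-17*4 + 11)) = 18479*(886 + (-68 + 11)) = 18479*(886 - 57) = 18479*829 = 15319091)
(-8371 + M)/(((-16586 - 3968) + p(-116, 72)) + 19937) = (-8371 + 15319091)/(((-16586 - 3968) + 47) + 19937) = 15310720/((-20554 + 47) + 19937) = 15310720/(-20507 + 19937) = 15310720/(-570) = 15310720*(-1/570) = -1531072/57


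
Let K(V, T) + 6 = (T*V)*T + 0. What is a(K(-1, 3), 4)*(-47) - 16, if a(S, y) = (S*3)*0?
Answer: -16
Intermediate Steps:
K(V, T) = -6 + V*T² (K(V, T) = -6 + ((T*V)*T + 0) = -6 + (V*T² + 0) = -6 + V*T²)
a(S, y) = 0 (a(S, y) = (3*S)*0 = 0)
a(K(-1, 3), 4)*(-47) - 16 = 0*(-47) - 16 = 0 - 16 = -16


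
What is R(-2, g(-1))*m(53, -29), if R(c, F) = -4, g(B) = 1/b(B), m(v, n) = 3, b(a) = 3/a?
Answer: -12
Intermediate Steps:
g(B) = B/3 (g(B) = 1/(3/B) = B/3)
R(-2, g(-1))*m(53, -29) = -4*3 = -12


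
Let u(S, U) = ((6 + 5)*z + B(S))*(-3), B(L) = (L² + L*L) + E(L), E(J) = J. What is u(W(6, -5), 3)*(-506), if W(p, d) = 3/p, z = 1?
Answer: 18216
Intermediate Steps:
B(L) = L + 2*L² (B(L) = (L² + L*L) + L = (L² + L²) + L = 2*L² + L = L + 2*L²)
u(S, U) = -33 - 3*S*(1 + 2*S) (u(S, U) = ((6 + 5)*1 + S*(1 + 2*S))*(-3) = (11*1 + S*(1 + 2*S))*(-3) = (11 + S*(1 + 2*S))*(-3) = -33 - 3*S*(1 + 2*S))
u(W(6, -5), 3)*(-506) = (-33 - 6*(3/6)² - 9/6)*(-506) = (-33 - 6*(3*(⅙))² - 9/6)*(-506) = (-33 - 6*(½)² - 3*½)*(-506) = (-33 - 6*¼ - 3/2)*(-506) = (-33 - 3/2 - 3/2)*(-506) = -36*(-506) = 18216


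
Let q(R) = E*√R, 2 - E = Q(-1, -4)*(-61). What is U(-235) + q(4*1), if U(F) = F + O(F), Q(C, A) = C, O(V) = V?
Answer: -588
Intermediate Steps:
U(F) = 2*F (U(F) = F + F = 2*F)
E = -59 (E = 2 - (-1)*(-61) = 2 - 1*61 = 2 - 61 = -59)
q(R) = -59*√R
U(-235) + q(4*1) = 2*(-235) - 59*√(4*1) = -470 - 59*√4 = -470 - 59*2 = -470 - 118 = -588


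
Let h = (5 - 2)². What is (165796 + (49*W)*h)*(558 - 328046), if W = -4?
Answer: -53718511616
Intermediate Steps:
h = 9 (h = 3² = 9)
(165796 + (49*W)*h)*(558 - 328046) = (165796 + (49*(-4))*9)*(558 - 328046) = (165796 - 196*9)*(-327488) = (165796 - 1764)*(-327488) = 164032*(-327488) = -53718511616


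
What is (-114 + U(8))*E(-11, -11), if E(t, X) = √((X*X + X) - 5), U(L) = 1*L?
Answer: -106*√105 ≈ -1086.2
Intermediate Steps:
U(L) = L
E(t, X) = √(-5 + X + X²) (E(t, X) = √((X² + X) - 5) = √((X + X²) - 5) = √(-5 + X + X²))
(-114 + U(8))*E(-11, -11) = (-114 + 8)*√(-5 - 11 + (-11)²) = -106*√(-5 - 11 + 121) = -106*√105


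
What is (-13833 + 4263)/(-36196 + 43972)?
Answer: -1595/1296 ≈ -1.2307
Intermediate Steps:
(-13833 + 4263)/(-36196 + 43972) = -9570/7776 = -9570*1/7776 = -1595/1296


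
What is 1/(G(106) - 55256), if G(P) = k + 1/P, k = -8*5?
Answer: -106/5861375 ≈ -1.8084e-5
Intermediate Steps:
k = -40
G(P) = -40 + 1/P
1/(G(106) - 55256) = 1/((-40 + 1/106) - 55256) = 1/(-4239/106 - 55256) = 1/(-5861375/106) = -106/5861375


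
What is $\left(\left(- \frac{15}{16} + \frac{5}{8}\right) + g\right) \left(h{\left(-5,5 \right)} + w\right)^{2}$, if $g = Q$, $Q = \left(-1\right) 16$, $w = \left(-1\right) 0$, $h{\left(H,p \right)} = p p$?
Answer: $- \frac{163125}{16} \approx -10195.0$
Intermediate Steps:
$h{\left(H,p \right)} = p^{2}$
$w = 0$
$Q = -16$
$g = -16$
$\left(\left(- \frac{15}{16} + \frac{5}{8}\right) + g\right) \left(h{\left(-5,5 \right)} + w\right)^{2} = \left(\left(- \frac{15}{16} + \frac{5}{8}\right) - 16\right) \left(5^{2} + 0\right)^{2} = \left(\left(\left(-15\right) \frac{1}{16} + 5 \cdot \frac{1}{8}\right) - 16\right) \left(25 + 0\right)^{2} = \left(\left(- \frac{15}{16} + \frac{5}{8}\right) - 16\right) 25^{2} = \left(- \frac{5}{16} - 16\right) 625 = \left(- \frac{261}{16}\right) 625 = - \frac{163125}{16}$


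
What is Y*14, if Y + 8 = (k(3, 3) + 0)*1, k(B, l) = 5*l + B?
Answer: 140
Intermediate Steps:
k(B, l) = B + 5*l
Y = 10 (Y = -8 + ((3 + 5*3) + 0)*1 = -8 + ((3 + 15) + 0)*1 = -8 + (18 + 0)*1 = -8 + 18*1 = -8 + 18 = 10)
Y*14 = 10*14 = 140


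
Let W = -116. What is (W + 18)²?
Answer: 9604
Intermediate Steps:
(W + 18)² = (-116 + 18)² = (-98)² = 9604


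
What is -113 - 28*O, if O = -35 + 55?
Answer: -673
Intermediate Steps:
O = 20
-113 - 28*O = -113 - 28*20 = -113 - 560 = -673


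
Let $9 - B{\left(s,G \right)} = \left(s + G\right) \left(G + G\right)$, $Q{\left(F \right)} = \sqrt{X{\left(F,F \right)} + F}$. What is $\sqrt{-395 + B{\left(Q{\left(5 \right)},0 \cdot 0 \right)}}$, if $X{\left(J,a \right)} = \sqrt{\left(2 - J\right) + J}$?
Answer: $i \sqrt{386} \approx 19.647 i$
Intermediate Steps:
$X{\left(J,a \right)} = \sqrt{2}$
$Q{\left(F \right)} = \sqrt{F + \sqrt{2}}$ ($Q{\left(F \right)} = \sqrt{\sqrt{2} + F} = \sqrt{F + \sqrt{2}}$)
$B{\left(s,G \right)} = 9 - 2 G \left(G + s\right)$ ($B{\left(s,G \right)} = 9 - \left(s + G\right) \left(G + G\right) = 9 - \left(G + s\right) 2 G = 9 - 2 G \left(G + s\right)$)
$\sqrt{-395 + B{\left(Q{\left(5 \right)},0 \cdot 0 \right)}} = \sqrt{-395 - \left(-9 + 0 + 2 \cdot 0 \cdot 0 \sqrt{5 + \sqrt{2}}\right)} = \sqrt{-395 - \left(-9 + 0\right)} = \sqrt{-395 + \left(9 - 0 + 0\right)} = \sqrt{-395 + \left(9 + 0 + 0\right)} = \sqrt{-395 + 9} = \sqrt{-386} = i \sqrt{386}$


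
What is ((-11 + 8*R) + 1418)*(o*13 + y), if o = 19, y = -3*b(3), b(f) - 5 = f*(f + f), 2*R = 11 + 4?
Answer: 261126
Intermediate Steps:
R = 15/2 (R = (11 + 4)/2 = (½)*15 = 15/2 ≈ 7.5000)
b(f) = 5 + 2*f² (b(f) = 5 + f*(f + f) = 5 + f*(2*f) = 5 + 2*f²)
y = -69 (y = -3*(5 + 2*3²) = -3*(5 + 2*9) = -3*(5 + 18) = -3*23 = -69)
((-11 + 8*R) + 1418)*(o*13 + y) = ((-11 + 8*(15/2)) + 1418)*(19*13 - 69) = ((-11 + 60) + 1418)*(247 - 69) = (49 + 1418)*178 = 1467*178 = 261126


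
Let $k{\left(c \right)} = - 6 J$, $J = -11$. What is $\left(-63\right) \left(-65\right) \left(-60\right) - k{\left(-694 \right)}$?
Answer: $-245766$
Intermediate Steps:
$k{\left(c \right)} = 66$ ($k{\left(c \right)} = \left(-6\right) \left(-11\right) = 66$)
$\left(-63\right) \left(-65\right) \left(-60\right) - k{\left(-694 \right)} = \left(-63\right) \left(-65\right) \left(-60\right) - 66 = 4095 \left(-60\right) - 66 = -245700 - 66 = -245766$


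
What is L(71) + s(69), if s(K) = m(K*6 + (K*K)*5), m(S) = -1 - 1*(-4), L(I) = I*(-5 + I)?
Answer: 4689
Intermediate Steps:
m(S) = 3 (m(S) = -1 + 4 = 3)
s(K) = 3
L(71) + s(69) = 71*(-5 + 71) + 3 = 71*66 + 3 = 4686 + 3 = 4689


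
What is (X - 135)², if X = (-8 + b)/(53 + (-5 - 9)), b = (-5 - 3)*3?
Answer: 28058209/1521 ≈ 18447.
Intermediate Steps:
b = -24 (b = -8*3 = -24)
X = -32/39 (X = (-8 - 24)/(53 + (-5 - 9)) = -32/(53 - 14) = -32/39 ≈ -0.82051)
(X - 135)² = (-32/39 - 135)² = (-5297/39)² = 28058209/1521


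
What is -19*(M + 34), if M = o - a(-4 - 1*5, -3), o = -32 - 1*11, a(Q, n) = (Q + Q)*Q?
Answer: 3249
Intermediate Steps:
a(Q, n) = 2*Q² (a(Q, n) = (2*Q)*Q = 2*Q²)
o = -43 (o = -32 - 11 = -43)
M = -205 (M = -43 - 2*(-4 - 1*5)² = -43 - 2*(-4 - 5)² = -43 - 2*(-9)² = -43 - 2*81 = -43 - 1*162 = -43 - 162 = -205)
-19*(M + 34) = -19*(-205 + 34) = -19*(-171) = 3249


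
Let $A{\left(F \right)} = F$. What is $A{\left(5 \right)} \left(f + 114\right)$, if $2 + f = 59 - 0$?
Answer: $855$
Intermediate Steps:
$f = 57$ ($f = -2 + \left(59 - 0\right) = -2 + \left(59 + 0\right) = -2 + 59 = 57$)
$A{\left(5 \right)} \left(f + 114\right) = 5 \left(57 + 114\right) = 5 \cdot 171 = 855$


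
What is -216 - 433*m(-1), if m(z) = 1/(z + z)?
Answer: ½ ≈ 0.50000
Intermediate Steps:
m(z) = 1/(2*z)
-216 - 433*m(-1) = -216 - 433/(2*(-1)) = -216 - 433*(-1)/2 = -216 - 433*(-½) = -216 + 433/2 = ½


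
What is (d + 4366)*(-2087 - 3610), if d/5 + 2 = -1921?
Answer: 29903553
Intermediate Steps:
d = -9615 (d = -10 + 5*(-1921) = -10 - 9605 = -9615)
(d + 4366)*(-2087 - 3610) = (-9615 + 4366)*(-2087 - 3610) = -5249*(-5697) = 29903553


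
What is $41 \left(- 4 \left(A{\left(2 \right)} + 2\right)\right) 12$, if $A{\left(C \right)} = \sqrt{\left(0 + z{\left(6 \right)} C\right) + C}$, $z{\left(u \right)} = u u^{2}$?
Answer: $-3936 - 1968 \sqrt{434} \approx -44935.0$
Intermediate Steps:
$z{\left(u \right)} = u^{3}$
$A{\left(C \right)} = \sqrt{217} \sqrt{C}$ ($A{\left(C \right)} = \sqrt{\left(0 + 6^{3} C\right) + C} = \sqrt{\left(0 + 216 C\right) + C} = \sqrt{216 C + C} = \sqrt{217 C} = \sqrt{217} \sqrt{C}$)
$41 \left(- 4 \left(A{\left(2 \right)} + 2\right)\right) 12 = 41 \left(- 4 \left(\sqrt{217} \sqrt{2} + 2\right)\right) 12 = 41 \left(- 4 \left(\sqrt{434} + 2\right)\right) 12 = 41 \left(- 4 \left(2 + \sqrt{434}\right)\right) 12 = 41 \left(-8 - 4 \sqrt{434}\right) 12 = \left(-328 - 164 \sqrt{434}\right) 12 = -3936 - 1968 \sqrt{434}$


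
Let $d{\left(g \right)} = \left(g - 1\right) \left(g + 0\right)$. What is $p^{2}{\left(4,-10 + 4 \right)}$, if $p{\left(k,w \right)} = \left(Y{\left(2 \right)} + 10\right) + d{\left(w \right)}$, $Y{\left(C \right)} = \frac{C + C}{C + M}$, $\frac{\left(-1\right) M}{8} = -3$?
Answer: $\frac{459684}{169} \approx 2720.0$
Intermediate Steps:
$M = 24$ ($M = \left(-8\right) \left(-3\right) = 24$)
$d{\left(g \right)} = g \left(-1 + g\right)$ ($d{\left(g \right)} = \left(-1 + g\right) g = g \left(-1 + g\right)$)
$Y{\left(C \right)} = \frac{2 C}{24 + C}$ ($Y{\left(C \right)} = \frac{C + C}{C + 24} = \frac{2 C}{24 + C}$)
$p{\left(k,w \right)} = \frac{132}{13} + w \left(-1 + w\right)$ ($p{\left(k,w \right)} = \left(2 \cdot 2 \frac{1}{24 + 2} + 10\right) + w \left(-1 + w\right) = \left(2 \cdot 2 \cdot \frac{1}{26} + 10\right) + w \left(-1 + w\right) = \left(\frac{2}{13} + 10\right) + w \left(-1 + w\right) = \frac{132}{13} + w \left(-1 + w\right)$)
$p^{2}{\left(4,-10 + 4 \right)} = \left(\frac{132}{13} + \left(-10 + 4\right)^{2} - \left(-10 + 4\right)\right)^{2} = \left(\frac{132}{13} + \left(-6\right)^{2} - -6\right)^{2} = \left(\frac{132}{13} + 36 + 6\right)^{2} = \left(\frac{678}{13}\right)^{2} = \frac{459684}{169}$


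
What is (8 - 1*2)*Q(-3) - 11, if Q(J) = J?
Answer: -29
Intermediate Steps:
(8 - 1*2)*Q(-3) - 11 = (8 - 1*2)*(-3) - 11 = (8 - 2)*(-3) - 11 = 6*(-3) - 11 = -18 - 11 = -29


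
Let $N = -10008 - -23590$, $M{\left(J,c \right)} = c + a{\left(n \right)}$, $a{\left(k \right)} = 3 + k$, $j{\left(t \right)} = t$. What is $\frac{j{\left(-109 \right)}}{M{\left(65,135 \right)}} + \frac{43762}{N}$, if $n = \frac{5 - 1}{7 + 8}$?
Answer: $\frac{34277909}{14084534} \approx 2.4337$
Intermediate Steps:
$n = \frac{4}{15} \approx 0.26667$
$M{\left(J,c \right)} = \frac{49}{15} + c$ ($M{\left(J,c \right)} = c + \left(3 + \frac{4}{15}\right) = c + \frac{49}{15} = \frac{49}{15} + c$)
$N = 13582$ ($N = -10008 + 23590 = 13582$)
$\frac{j{\left(-109 \right)}}{M{\left(65,135 \right)}} + \frac{43762}{N} = - \frac{109}{\frac{49}{15} + 135} + \frac{43762}{13582} = - \frac{109}{\frac{2074}{15}} + 43762 \cdot \frac{1}{13582} = \left(-109\right) \frac{15}{2074} + \frac{21881}{6791} = - \frac{1635}{2074} + \frac{21881}{6791} = \frac{34277909}{14084534}$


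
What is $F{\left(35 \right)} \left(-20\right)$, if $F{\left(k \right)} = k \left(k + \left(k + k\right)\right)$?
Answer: $-73500$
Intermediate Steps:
$F{\left(k \right)} = 3 k^{2}$ ($F{\left(k \right)} = k \left(k + 2 k\right) = k 3 k = 3 k^{2}$)
$F{\left(35 \right)} \left(-20\right) = 3 \cdot 35^{2} \left(-20\right) = 3 \cdot 1225 \left(-20\right) = 3675 \left(-20\right) = -73500$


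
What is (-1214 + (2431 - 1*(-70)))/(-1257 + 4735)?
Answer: 1287/3478 ≈ 0.37004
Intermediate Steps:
(-1214 + (2431 - 1*(-70)))/(-1257 + 4735) = (-1214 + (2431 + 70))/3478 = (-1214 + 2501)*(1/3478) = 1287*(1/3478) = 1287/3478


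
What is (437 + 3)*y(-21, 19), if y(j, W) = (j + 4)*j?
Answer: 157080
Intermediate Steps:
y(j, W) = j*(4 + j) (y(j, W) = (4 + j)*j = j*(4 + j))
(437 + 3)*y(-21, 19) = (437 + 3)*(-21*(4 - 21)) = 440*(-21*(-17)) = 440*357 = 157080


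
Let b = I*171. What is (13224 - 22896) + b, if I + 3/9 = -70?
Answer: -21699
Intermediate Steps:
I = -211/3 (I = -⅓ - 70 = -211/3 ≈ -70.333)
b = -12027 (b = -211/3*171 = -12027)
(13224 - 22896) + b = (13224 - 22896) - 12027 = -9672 - 12027 = -21699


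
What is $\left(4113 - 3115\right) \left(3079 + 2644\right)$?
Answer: $5711554$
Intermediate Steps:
$\left(4113 - 3115\right) \left(3079 + 2644\right) = \left(4113 - 3115\right) 5723 = 998 \cdot 5723 = 5711554$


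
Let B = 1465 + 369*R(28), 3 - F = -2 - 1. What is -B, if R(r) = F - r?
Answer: 6653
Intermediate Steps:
F = 6 (F = 3 - (-2 - 1) = 3 - 1*(-3) = 3 + 3 = 6)
R(r) = 6 - r
B = -6653 (B = 1465 + 369*(6 - 1*28) = 1465 + 369*(6 - 28) = 1465 + 369*(-22) = 1465 - 8118 = -6653)
-B = -1*(-6653) = 6653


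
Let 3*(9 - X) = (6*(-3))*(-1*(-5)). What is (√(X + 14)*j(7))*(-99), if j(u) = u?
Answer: -693*√53 ≈ -5045.1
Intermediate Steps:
X = 39 (X = 9 - 6*(-3)*(-1*(-5))/3 = 9 - (-6)*5 = 9 - ⅓*(-90) = 9 + 30 = 39)
(√(X + 14)*j(7))*(-99) = (√(39 + 14)*7)*(-99) = (√53*7)*(-99) = (7*√53)*(-99) = -693*√53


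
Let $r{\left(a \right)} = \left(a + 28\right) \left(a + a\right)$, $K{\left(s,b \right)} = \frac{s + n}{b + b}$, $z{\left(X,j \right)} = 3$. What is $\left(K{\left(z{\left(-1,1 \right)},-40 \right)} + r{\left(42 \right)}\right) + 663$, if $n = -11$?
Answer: $\frac{65431}{10} \approx 6543.1$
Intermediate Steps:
$K{\left(s,b \right)} = \frac{-11 + s}{2 b}$ ($K{\left(s,b \right)} = \frac{s - 11}{b + b} = \frac{-11 + s}{2 b}$)
$r{\left(a \right)} = 2 a \left(28 + a\right)$ ($r{\left(a \right)} = \left(28 + a\right) 2 a = 2 a \left(28 + a\right)$)
$\left(K{\left(z{\left(-1,1 \right)},-40 \right)} + r{\left(42 \right)}\right) + 663 = \left(\frac{-11 + 3}{2 \left(-40\right)} + 2 \cdot 42 \left(28 + 42\right)\right) + 663 = \left(\frac{1}{2} \left(- \frac{1}{40}\right) \left(-8\right) + 2 \cdot 42 \cdot 70\right) + 663 = \left(\frac{1}{10} + 5880\right) + 663 = \frac{58801}{10} + 663 = \frac{65431}{10}$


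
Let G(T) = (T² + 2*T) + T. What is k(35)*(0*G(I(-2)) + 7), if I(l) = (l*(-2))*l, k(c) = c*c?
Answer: 8575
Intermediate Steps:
k(c) = c²
I(l) = -2*l² (I(l) = (-2*l)*l = -2*l²)
G(T) = T² + 3*T
k(35)*(0*G(I(-2)) + 7) = 35²*(0*((-2*(-2)²)*(3 - 2*(-2)²)) + 7) = 1225*(0*((-2*4)*(3 - 2*4)) + 7) = 1225*(0*(-8*(3 - 8)) + 7) = 1225*(0*(-8*(-5)) + 7) = 1225*(0*40 + 7) = 1225*(0 + 7) = 1225*7 = 8575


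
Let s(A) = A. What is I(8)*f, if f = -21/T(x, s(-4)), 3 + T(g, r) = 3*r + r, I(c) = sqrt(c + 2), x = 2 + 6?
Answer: 21*sqrt(10)/19 ≈ 3.4951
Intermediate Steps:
x = 8
I(c) = sqrt(2 + c)
T(g, r) = -3 + 4*r (T(g, r) = -3 + (3*r + r) = -3 + 4*r)
f = 21/19 (f = -21/(-3 + 4*(-4)) = -21/(-3 - 16) = -21/(-19) = -21*(-1/19) = 21/19 ≈ 1.1053)
I(8)*f = sqrt(2 + 8)*(21/19) = sqrt(10)*(21/19) = 21*sqrt(10)/19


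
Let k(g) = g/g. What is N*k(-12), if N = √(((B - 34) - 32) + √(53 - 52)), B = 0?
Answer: I*√65 ≈ 8.0623*I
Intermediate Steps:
k(g) = 1
N = I*√65 (N = √(((0 - 34) - 32) + √(53 - 52)) = √((-34 - 32) + √1) = √(-66 + 1) = √(-65) = I*√65 ≈ 8.0623*I)
N*k(-12) = (I*√65)*1 = I*√65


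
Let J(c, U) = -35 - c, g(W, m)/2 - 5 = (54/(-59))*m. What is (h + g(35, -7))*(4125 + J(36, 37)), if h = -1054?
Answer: -246645360/59 ≈ -4.1804e+6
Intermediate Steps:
g(W, m) = 10 - 108*m/59 (g(W, m) = 10 + 2*((54/(-59))*m) = 10 + 2*((54*(-1/59))*m) = 10 + 2*(-54*m/59) = 10 - 108*m/59)
(h + g(35, -7))*(4125 + J(36, 37)) = (-1054 + (10 - 108/59*(-7)))*(4125 + (-35 - 1*36)) = (-1054 + (10 + 756/59))*(4125 + (-35 - 36)) = (-1054 + 1346/59)*(4125 - 71) = -60840/59*4054 = -246645360/59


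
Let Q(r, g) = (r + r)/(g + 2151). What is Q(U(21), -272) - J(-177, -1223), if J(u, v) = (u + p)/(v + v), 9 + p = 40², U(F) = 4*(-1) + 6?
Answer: 1333345/2298017 ≈ 0.58022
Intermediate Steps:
U(F) = 2 (U(F) = -4 + 6 = 2)
p = 1591 (p = -9 + 40² = -9 + 1600 = 1591)
Q(r, g) = 2*r/(2151 + g) (Q(r, g) = (2*r)/(2151 + g) = 2*r/(2151 + g))
J(u, v) = (1591 + u)/(2*v) (J(u, v) = (u + 1591)/(v + v) = (1591 + u)/((2*v)) = (1591 + u)*(1/(2*v)) = (1591 + u)/(2*v))
Q(U(21), -272) - J(-177, -1223) = 2*2/(2151 - 272) - (1591 - 177)/(2*(-1223)) = 2*2/1879 - (-1)*1414/(2*1223) = 2*2*(1/1879) - 1*(-707/1223) = 4/1879 + 707/1223 = 1333345/2298017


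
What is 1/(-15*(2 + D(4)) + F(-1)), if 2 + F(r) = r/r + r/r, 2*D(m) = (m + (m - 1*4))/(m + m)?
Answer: -4/135 ≈ -0.029630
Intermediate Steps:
D(m) = (-4 + 2*m)/(4*m) (D(m) = ((m + (m - 1*4))/(m + m))/2 = ((m + (m - 4))/((2*m)))/2 = ((m + (-4 + m))*(1/(2*m)))/2 = ((-4 + 2*m)*(1/(2*m)))/2 = ((-4 + 2*m)/(2*m))/2 = (-4 + 2*m)/(4*m))
F(r) = 0 (F(r) = -2 + (r/r + r/r) = -2 + (1 + 1) = -2 + 2 = 0)
1/(-15*(2 + D(4)) + F(-1)) = 1/(-15*(2 + (½)*(-2 + 4)/4) + 0) = 1/(-15*(2 + (½)*(¼)*2) + 0) = 1/(-15*(2 + ¼) + 0) = 1/(-15*9/4 + 0) = 1/(-135/4 + 0) = 1/(-135/4) = -4/135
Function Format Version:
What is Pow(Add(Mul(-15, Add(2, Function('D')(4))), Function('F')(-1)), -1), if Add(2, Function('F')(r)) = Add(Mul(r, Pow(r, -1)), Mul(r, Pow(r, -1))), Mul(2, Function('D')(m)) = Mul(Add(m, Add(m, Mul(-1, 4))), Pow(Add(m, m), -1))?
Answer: Rational(-4, 135) ≈ -0.029630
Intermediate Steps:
Function('D')(m) = Mul(Rational(1, 4), Pow(m, -1), Add(-4, Mul(2, m))) (Function('D')(m) = Mul(Rational(1, 2), Mul(Add(m, Add(m, Mul(-1, 4))), Pow(Add(m, m), -1))) = Mul(Rational(1, 2), Mul(Add(m, Add(m, -4)), Pow(Mul(2, m), -1))) = Mul(Rational(1, 2), Mul(Add(m, Add(-4, m)), Mul(Rational(1, 2), Pow(m, -1)))) = Mul(Rational(1, 2), Mul(Add(-4, Mul(2, m)), Mul(Rational(1, 2), Pow(m, -1)))) = Mul(Rational(1, 2), Mul(Rational(1, 2), Pow(m, -1), Add(-4, Mul(2, m)))) = Mul(Rational(1, 4), Pow(m, -1), Add(-4, Mul(2, m))))
Function('F')(r) = 0 (Function('F')(r) = Add(-2, Add(Mul(r, Pow(r, -1)), Mul(r, Pow(r, -1)))) = Add(-2, Add(1, 1)) = Add(-2, 2) = 0)
Pow(Add(Mul(-15, Add(2, Function('D')(4))), Function('F')(-1)), -1) = Pow(Add(Mul(-15, Add(2, Mul(Rational(1, 2), Pow(4, -1), Add(-2, 4)))), 0), -1) = Pow(Add(Mul(-15, Add(2, Mul(Rational(1, 2), Rational(1, 4), 2))), 0), -1) = Pow(Add(Mul(-15, Add(2, Rational(1, 4))), 0), -1) = Pow(Add(Mul(-15, Rational(9, 4)), 0), -1) = Pow(Add(Rational(-135, 4), 0), -1) = Pow(Rational(-135, 4), -1) = Rational(-4, 135)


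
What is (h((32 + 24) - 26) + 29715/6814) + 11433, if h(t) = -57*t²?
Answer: -271624023/6814 ≈ -39863.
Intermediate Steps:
(h((32 + 24) - 26) + 29715/6814) + 11433 = (-57*((32 + 24) - 26)² + 29715/6814) + 11433 = (-57*(56 - 26)² + 29715*(1/6814)) + 11433 = (-57*30² + 29715/6814) + 11433 = (-57*900 + 29715/6814) + 11433 = (-51300 + 29715/6814) + 11433 = -349528485/6814 + 11433 = -271624023/6814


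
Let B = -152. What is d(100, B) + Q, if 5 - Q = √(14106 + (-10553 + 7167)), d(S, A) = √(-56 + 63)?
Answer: 5 + √7 - 4*√670 ≈ -95.892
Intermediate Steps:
d(S, A) = √7
Q = 5 - 4*√670 (Q = 5 - √(14106 + (-10553 + 7167)) = 5 - √(14106 - 3386) = 5 - √10720 = 5 - 4*√670 ≈ -98.537)
d(100, B) + Q = √7 + (5 - 4*√670) = 5 + √7 - 4*√670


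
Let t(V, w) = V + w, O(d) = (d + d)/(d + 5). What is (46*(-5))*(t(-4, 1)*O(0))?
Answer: 0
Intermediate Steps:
O(d) = 2*d/(5 + d) (O(d) = (2*d)/(5 + d) = 2*d/(5 + d))
(46*(-5))*(t(-4, 1)*O(0)) = (46*(-5))*((-4 + 1)*(2*0/(5 + 0))) = -(-690)*2*0/5 = -(-690)*2*0*(⅕) = -(-690)*0 = -230*0 = 0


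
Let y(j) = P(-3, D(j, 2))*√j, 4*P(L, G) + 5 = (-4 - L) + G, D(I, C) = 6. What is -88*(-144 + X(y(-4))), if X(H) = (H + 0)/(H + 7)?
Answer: 12672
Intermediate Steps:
P(L, G) = -9/4 - L/4 + G/4 (P(L, G) = -5/4 + ((-4 - L) + G)/4 = -5/4 + (-4 + G - L)/4 = -5/4 + (-1 - L/4 + G/4) = -9/4 - L/4 + G/4)
y(j) = 0 (y(j) = (-9/4 - ¼*(-3) + (¼)*6)*√j = (-9/4 + ¾ + 3/2)*√j = 0*√j = 0)
X(H) = H/(7 + H)
-88*(-144 + X(y(-4))) = -88*(-144 + 0/(7 + 0)) = -88*(-144 + 0/7) = -88*(-144 + 0*(⅐)) = -88*(-144 + 0) = -88*(-144) = 12672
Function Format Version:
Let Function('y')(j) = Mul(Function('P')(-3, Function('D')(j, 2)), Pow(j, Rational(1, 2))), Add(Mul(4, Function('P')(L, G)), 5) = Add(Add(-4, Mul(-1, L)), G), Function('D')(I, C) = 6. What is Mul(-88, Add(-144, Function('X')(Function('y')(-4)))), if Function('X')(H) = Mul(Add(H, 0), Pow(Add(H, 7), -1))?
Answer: 12672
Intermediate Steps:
Function('P')(L, G) = Add(Rational(-9, 4), Mul(Rational(-1, 4), L), Mul(Rational(1, 4), G)) (Function('P')(L, G) = Add(Rational(-5, 4), Mul(Rational(1, 4), Add(Add(-4, Mul(-1, L)), G))) = Add(Rational(-5, 4), Mul(Rational(1, 4), Add(-4, G, Mul(-1, L)))) = Add(Rational(-5, 4), Add(-1, Mul(Rational(-1, 4), L), Mul(Rational(1, 4), G))) = Add(Rational(-9, 4), Mul(Rational(-1, 4), L), Mul(Rational(1, 4), G)))
Function('y')(j) = 0 (Function('y')(j) = Mul(Add(Rational(-9, 4), Mul(Rational(-1, 4), -3), Mul(Rational(1, 4), 6)), Pow(j, Rational(1, 2))) = Mul(Add(Rational(-9, 4), Rational(3, 4), Rational(3, 2)), Pow(j, Rational(1, 2))) = Mul(0, Pow(j, Rational(1, 2))) = 0)
Function('X')(H) = Mul(H, Pow(Add(7, H), -1))
Mul(-88, Add(-144, Function('X')(Function('y')(-4)))) = Mul(-88, Add(-144, Mul(0, Pow(Add(7, 0), -1)))) = Mul(-88, Add(-144, Mul(0, Pow(7, -1)))) = Mul(-88, Add(-144, Mul(0, Rational(1, 7)))) = Mul(-88, Add(-144, 0)) = Mul(-88, -144) = 12672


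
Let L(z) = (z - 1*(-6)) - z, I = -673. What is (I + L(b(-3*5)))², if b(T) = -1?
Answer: 444889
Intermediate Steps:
L(z) = 6 (L(z) = (z + 6) - z = (6 + z) - z = 6)
(I + L(b(-3*5)))² = (-673 + 6)² = (-667)² = 444889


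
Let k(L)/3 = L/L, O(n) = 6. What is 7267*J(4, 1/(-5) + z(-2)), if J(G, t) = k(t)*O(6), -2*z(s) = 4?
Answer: 130806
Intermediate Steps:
z(s) = -2 (z(s) = -½*4 = -2)
k(L) = 3 (k(L) = 3*(L/L) = 3*1 = 3)
J(G, t) = 18 (J(G, t) = 3*6 = 18)
7267*J(4, 1/(-5) + z(-2)) = 7267*18 = 130806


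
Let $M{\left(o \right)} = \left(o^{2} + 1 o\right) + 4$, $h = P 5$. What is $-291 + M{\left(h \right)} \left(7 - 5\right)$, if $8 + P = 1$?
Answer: $2097$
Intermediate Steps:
$P = -7$ ($P = -8 + 1 = -7$)
$h = -35$ ($h = \left(-7\right) 5 = -35$)
$M{\left(o \right)} = 4 + o + o^{2}$ ($M{\left(o \right)} = \left(o^{2} + o\right) + 4 = \left(o + o^{2}\right) + 4 = 4 + o + o^{2}$)
$-291 + M{\left(h \right)} \left(7 - 5\right) = -291 + \left(4 - 35 + \left(-35\right)^{2}\right) \left(7 - 5\right) = -291 + \left(4 - 35 + 1225\right) 2 = -291 + 1194 \cdot 2 = -291 + 2388 = 2097$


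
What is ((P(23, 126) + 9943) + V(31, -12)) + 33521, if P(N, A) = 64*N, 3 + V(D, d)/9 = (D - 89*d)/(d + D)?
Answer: 863162/19 ≈ 45430.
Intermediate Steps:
V(D, d) = -27 + 9*(D - 89*d)/(D + d) (V(D, d) = -27 + 9*((D - 89*d)/(d + D)) = -27 + 9*((D - 89*d)/(D + d)) = -27 + 9*(D - 89*d)/(D + d))
((P(23, 126) + 9943) + V(31, -12)) + 33521 = ((64*23 + 9943) + 18*(-1*31 - 46*(-12))/(31 - 12)) + 33521 = ((1472 + 9943) + 18*(-31 + 552)/19) + 33521 = (11415 + 18*(1/19)*521) + 33521 = (11415 + 9378/19) + 33521 = 226263/19 + 33521 = 863162/19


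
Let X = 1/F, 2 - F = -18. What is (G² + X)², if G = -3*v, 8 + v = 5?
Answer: 2627641/400 ≈ 6569.1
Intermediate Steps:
v = -3 (v = -8 + 5 = -3)
F = 20 (F = 2 - 1*(-18) = 2 + 18 = 20)
G = 9 (G = -3*(-3) = 9)
X = 1/20 ≈ 0.050000
(G² + X)² = (9² + 1/20)² = (81 + 1/20)² = (1621/20)² = 2627641/400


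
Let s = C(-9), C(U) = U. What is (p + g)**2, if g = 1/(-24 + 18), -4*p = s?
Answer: 625/144 ≈ 4.3403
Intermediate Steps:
s = -9
p = 9/4 (p = -1/4*(-9) = 9/4 ≈ 2.2500)
g = -1/6 (g = 1/(-6) = -1/6 ≈ -0.16667)
(p + g)**2 = (9/4 - 1/6)**2 = (25/12)**2 = 625/144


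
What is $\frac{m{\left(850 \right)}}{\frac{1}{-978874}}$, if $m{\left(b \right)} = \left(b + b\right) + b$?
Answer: $-2496128700$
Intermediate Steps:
$m{\left(b \right)} = 3 b$ ($m{\left(b \right)} = 2 b + b = 3 b$)
$\frac{m{\left(850 \right)}}{\frac{1}{-978874}} = \frac{3 \cdot 850}{\frac{1}{-978874}} = \frac{2550}{- \frac{1}{978874}} = 2550 \left(-978874\right) = -2496128700$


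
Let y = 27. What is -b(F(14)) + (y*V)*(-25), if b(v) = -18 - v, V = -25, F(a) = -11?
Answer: 16882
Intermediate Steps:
-b(F(14)) + (y*V)*(-25) = -(-18 - 1*(-11)) + (27*(-25))*(-25) = -(-18 + 11) - 675*(-25) = -1*(-7) + 16875 = 7 + 16875 = 16882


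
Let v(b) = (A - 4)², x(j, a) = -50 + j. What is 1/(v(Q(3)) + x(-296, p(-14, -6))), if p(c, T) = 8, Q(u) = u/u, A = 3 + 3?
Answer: -1/342 ≈ -0.0029240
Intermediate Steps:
A = 6
Q(u) = 1
v(b) = 4 (v(b) = (6 - 4)² = 2² = 4)
1/(v(Q(3)) + x(-296, p(-14, -6))) = 1/(4 + (-50 - 296)) = 1/(4 - 346) = 1/(-342) = -1/342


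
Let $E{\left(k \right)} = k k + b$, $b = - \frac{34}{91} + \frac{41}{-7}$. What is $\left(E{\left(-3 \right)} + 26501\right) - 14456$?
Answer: $\frac{156621}{13} \approx 12048.0$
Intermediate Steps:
$b = - \frac{81}{13}$ ($b = \left(-34\right) \frac{1}{91} + 41 \left(- \frac{1}{7}\right) = - \frac{34}{91} - \frac{41}{7} = - \frac{81}{13} \approx -6.2308$)
$E{\left(k \right)} = - \frac{81}{13} + k^{2}$ ($E{\left(k \right)} = k k - \frac{81}{13} = k^{2} - \frac{81}{13} = - \frac{81}{13} + k^{2}$)
$\left(E{\left(-3 \right)} + 26501\right) - 14456 = \left(\left(- \frac{81}{13} + \left(-3\right)^{2}\right) + 26501\right) - 14456 = \left(\left(- \frac{81}{13} + 9\right) + 26501\right) - 14456 = \left(\frac{36}{13} + 26501\right) - 14456 = \frac{344549}{13} - 14456 = \frac{156621}{13}$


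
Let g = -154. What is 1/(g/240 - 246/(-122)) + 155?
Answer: 1567085/10063 ≈ 155.73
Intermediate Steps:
1/(g/240 - 246/(-122)) + 155 = 1/(-154/240 - 246/(-122)) + 155 = 1/(-154*1/240 - 246*(-1/122)) + 155 = 1/(-77/120 + 123/61) + 155 = 1/(10063/7320) + 155 = 7320/10063 + 155 = 1567085/10063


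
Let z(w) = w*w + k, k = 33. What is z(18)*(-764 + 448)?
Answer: -112812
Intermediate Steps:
z(w) = 33 + w**2 (z(w) = w*w + 33 = w**2 + 33 = 33 + w**2)
z(18)*(-764 + 448) = (33 + 18**2)*(-764 + 448) = (33 + 324)*(-316) = 357*(-316) = -112812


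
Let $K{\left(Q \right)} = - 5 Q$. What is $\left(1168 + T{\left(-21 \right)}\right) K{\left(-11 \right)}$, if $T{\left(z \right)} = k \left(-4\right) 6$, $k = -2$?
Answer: $66880$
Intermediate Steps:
$T{\left(z \right)} = 48$ ($T{\left(z \right)} = \left(-2\right) \left(-4\right) 6 = 8 \cdot 6 = 48$)
$\left(1168 + T{\left(-21 \right)}\right) K{\left(-11 \right)} = \left(1168 + 48\right) \left(\left(-5\right) \left(-11\right)\right) = 1216 \cdot 55 = 66880$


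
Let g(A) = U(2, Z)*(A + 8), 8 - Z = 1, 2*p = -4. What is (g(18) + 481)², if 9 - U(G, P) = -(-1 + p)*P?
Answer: 28561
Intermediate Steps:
p = -2 (p = (½)*(-4) = -2)
Z = 7 (Z = 8 - 1*1 = 8 - 1 = 7)
U(G, P) = 9 - 3*P (U(G, P) = 9 - (-1)*(-1 - 2)*P = 9 - (-1)*(-3*P) = 9 - 3*P)
g(A) = -96 - 12*A (g(A) = (9 - 3*7)*(A + 8) = (9 - 21)*(8 + A) = -12*(8 + A) = -96 - 12*A)
(g(18) + 481)² = ((-96 - 12*18) + 481)² = ((-96 - 216) + 481)² = (-312 + 481)² = 169² = 28561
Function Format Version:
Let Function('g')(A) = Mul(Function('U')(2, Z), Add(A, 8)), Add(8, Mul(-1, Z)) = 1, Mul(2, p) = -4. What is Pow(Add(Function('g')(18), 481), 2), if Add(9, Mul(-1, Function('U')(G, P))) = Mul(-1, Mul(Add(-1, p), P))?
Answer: 28561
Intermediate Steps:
p = -2 (p = Mul(Rational(1, 2), -4) = -2)
Z = 7 (Z = Add(8, Mul(-1, 1)) = Add(8, -1) = 7)
Function('U')(G, P) = Add(9, Mul(-3, P)) (Function('U')(G, P) = Add(9, Mul(-1, Mul(-1, Mul(Add(-1, -2), P)))) = Add(9, Mul(-1, Mul(-1, Mul(-3, P)))) = Add(9, Mul(-1, Mul(3, P))) = Add(9, Mul(-3, P)))
Function('g')(A) = Add(-96, Mul(-12, A)) (Function('g')(A) = Mul(Add(9, Mul(-3, 7)), Add(A, 8)) = Mul(Add(9, -21), Add(8, A)) = Mul(-12, Add(8, A)) = Add(-96, Mul(-12, A)))
Pow(Add(Function('g')(18), 481), 2) = Pow(Add(Add(-96, Mul(-12, 18)), 481), 2) = Pow(Add(Add(-96, -216), 481), 2) = Pow(Add(-312, 481), 2) = Pow(169, 2) = 28561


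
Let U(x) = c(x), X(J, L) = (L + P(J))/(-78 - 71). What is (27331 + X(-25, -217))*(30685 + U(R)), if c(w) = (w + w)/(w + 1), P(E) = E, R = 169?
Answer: 71294252866/85 ≈ 8.3876e+8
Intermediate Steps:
c(w) = 2*w/(1 + w) (c(w) = (2*w)/(1 + w) = 2*w/(1 + w))
X(J, L) = -J/149 - L/149 (X(J, L) = (L + J)/(-78 - 71) = (J + L)/(-149) = (J + L)*(-1/149) = -J/149 - L/149)
U(x) = 2*x/(1 + x)
(27331 + X(-25, -217))*(30685 + U(R)) = (27331 + (-1/149*(-25) - 1/149*(-217)))*(30685 + 2*169/(1 + 169)) = (27331 + (25/149 + 217/149))*(30685 + 2*169/170) = (27331 + 242/149)*(30685 + 2*169*(1/170)) = 4072561*(30685 + 169/85)/149 = (4072561/149)*(2608394/85) = 71294252866/85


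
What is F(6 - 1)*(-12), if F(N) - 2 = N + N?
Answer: -144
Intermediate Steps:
F(N) = 2 + 2*N (F(N) = 2 + (N + N) = 2 + 2*N)
F(6 - 1)*(-12) = (2 + 2*(6 - 1))*(-12) = (2 + 2*5)*(-12) = (2 + 10)*(-12) = 12*(-12) = -144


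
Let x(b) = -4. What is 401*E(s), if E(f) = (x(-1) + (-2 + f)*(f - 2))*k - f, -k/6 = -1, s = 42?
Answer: 3823134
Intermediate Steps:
k = 6 (k = -6*(-1) = 6)
E(f) = -24 - f + 6*(-2 + f)² (E(f) = (-4 + (-2 + f)*(f - 2))*6 - f = (-4 + (-2 + f)*(-2 + f))*6 - f = (-4 + (-2 + f)²)*6 - f = (-24 + 6*(-2 + f)²) - f = -24 - f + 6*(-2 + f)²)
401*E(s) = 401*(42*(-25 + 6*42)) = 401*(42*(-25 + 252)) = 401*(42*227) = 401*9534 = 3823134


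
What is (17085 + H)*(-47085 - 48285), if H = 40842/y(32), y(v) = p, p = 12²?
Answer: -6625783065/4 ≈ -1.6564e+9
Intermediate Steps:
p = 144
y(v) = 144
H = 2269/8 (H = 40842/144 = 40842*(1/144) = 2269/8 ≈ 283.63)
(17085 + H)*(-47085 - 48285) = (17085 + 2269/8)*(-47085 - 48285) = (138949/8)*(-95370) = -6625783065/4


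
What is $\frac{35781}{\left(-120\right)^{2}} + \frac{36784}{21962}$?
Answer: $\frac{219251987}{52708800} \approx 4.1597$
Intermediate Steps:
$\frac{35781}{\left(-120\right)^{2}} + \frac{36784}{21962} = \frac{35781}{14400} + 36784 \cdot \frac{1}{21962} = 35781 \cdot \frac{1}{14400} + \frac{18392}{10981} = \frac{11927}{4800} + \frac{18392}{10981} = \frac{219251987}{52708800}$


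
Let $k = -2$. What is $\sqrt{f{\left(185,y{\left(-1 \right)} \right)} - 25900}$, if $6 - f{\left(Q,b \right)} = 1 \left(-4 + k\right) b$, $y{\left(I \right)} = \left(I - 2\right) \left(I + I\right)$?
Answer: $i \sqrt{25858} \approx 160.8 i$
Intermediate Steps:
$y{\left(I \right)} = 2 I \left(-2 + I\right)$ ($y{\left(I \right)} = \left(-2 + I\right) 2 I = 2 I \left(-2 + I\right)$)
$f{\left(Q,b \right)} = 6 + 6 b$ ($f{\left(Q,b \right)} = 6 - 1 \left(-4 - 2\right) b = 6 - 1 \left(-6\right) b = 6 - - 6 b = 6 + 6 b$)
$\sqrt{f{\left(185,y{\left(-1 \right)} \right)} - 25900} = \sqrt{\left(6 + 6 \cdot 2 \left(-1\right) \left(-2 - 1\right)\right) - 25900} = \sqrt{\left(6 + 6 \cdot 2 \left(-1\right) \left(-3\right)\right) - 25900} = \sqrt{\left(6 + 6 \cdot 6\right) - 25900} = \sqrt{\left(6 + 36\right) - 25900} = \sqrt{42 - 25900} = \sqrt{-25858} = i \sqrt{25858}$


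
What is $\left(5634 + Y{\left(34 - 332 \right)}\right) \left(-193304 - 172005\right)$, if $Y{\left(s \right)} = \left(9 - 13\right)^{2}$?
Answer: $-2063995850$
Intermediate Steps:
$Y{\left(s \right)} = 16$ ($Y{\left(s \right)} = \left(-4\right)^{2} = 16$)
$\left(5634 + Y{\left(34 - 332 \right)}\right) \left(-193304 - 172005\right) = \left(5634 + 16\right) \left(-193304 - 172005\right) = 5650 \left(-365309\right) = -2063995850$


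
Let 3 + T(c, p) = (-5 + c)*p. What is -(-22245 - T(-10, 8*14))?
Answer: 20562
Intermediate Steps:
T(c, p) = -3 + p*(-5 + c) (T(c, p) = -3 + (-5 + c)*p = -3 + p*(-5 + c))
-(-22245 - T(-10, 8*14)) = -(-22245 - (-3 - 40*14 - 80*14)) = -(-22245 - (-3 - 5*112 - 10*112)) = -(-22245 - (-3 - 560 - 1120)) = -(-22245 - 1*(-1683)) = -(-22245 + 1683) = -1*(-20562) = 20562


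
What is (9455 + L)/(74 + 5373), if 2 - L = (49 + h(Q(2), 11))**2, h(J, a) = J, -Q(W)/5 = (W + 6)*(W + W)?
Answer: -2864/5447 ≈ -0.52579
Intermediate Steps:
Q(W) = -10*W*(6 + W) (Q(W) = -5*(W + 6)*(W + W) = -5*(6 + W)*2*W = -10*W*(6 + W))
L = -12319 (L = 2 - (49 - 10*2*(6 + 2))**2 = 2 - (49 - 10*2*8)**2 = 2 - (49 - 160)**2 = 2 - 1*(-111)**2 = 2 - 1*12321 = 2 - 12321 = -12319)
(9455 + L)/(74 + 5373) = (9455 - 12319)/(74 + 5373) = -2864/5447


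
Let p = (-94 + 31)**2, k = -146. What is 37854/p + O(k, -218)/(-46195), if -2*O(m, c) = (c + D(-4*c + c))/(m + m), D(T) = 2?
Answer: 4727877439/495718545 ≈ 9.5374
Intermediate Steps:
O(m, c) = -(2 + c)/(4*m) (O(m, c) = -(c + 2)/(2*(m + m)) = -(2 + c)/(2*(2*m)) = -(2 + c)*1/(2*m)/2 = -(2 + c)/(4*m))
p = 3969 (p = (-63)**2 = 3969)
37854/p + O(k, -218)/(-46195) = 37854/3969 + ((1/4)*(-2 - 1*(-218))/(-146))/(-46195) = 37854*(1/3969) + ((1/4)*(-1/146)*(-2 + 218))*(-1/46195) = 1402/147 + ((1/4)*(-1/146)*216)*(-1/46195) = 1402/147 - 27/73*(-1/46195) = 1402/147 + 27/3372235 = 4727877439/495718545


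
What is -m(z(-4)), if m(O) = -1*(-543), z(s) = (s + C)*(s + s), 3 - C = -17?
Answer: -543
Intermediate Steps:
C = 20 (C = 3 - 1*(-17) = 3 + 17 = 20)
z(s) = 2*s*(20 + s) (z(s) = (s + 20)*(s + s) = (20 + s)*(2*s) = 2*s*(20 + s))
m(O) = 543
-m(z(-4)) = -1*543 = -543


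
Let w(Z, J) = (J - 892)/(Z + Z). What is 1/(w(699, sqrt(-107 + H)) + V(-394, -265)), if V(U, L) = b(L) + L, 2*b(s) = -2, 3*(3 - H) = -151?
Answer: -1563355440/416850052961 - 1398*I*sqrt(483)/416850052961 ≈ -0.0037504 - 7.3706e-8*I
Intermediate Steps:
H = 160/3 (H = 3 - 1/3*(-151) = 3 + 151/3 = 160/3 ≈ 53.333)
b(s) = -1 (b(s) = (1/2)*(-2) = -1)
V(U, L) = -1 + L
w(Z, J) = (-892 + J)/(2*Z) (w(Z, J) = (-892 + J)/((2*Z)) = (-892 + J)*(1/(2*Z)) = (-892 + J)/(2*Z))
1/(w(699, sqrt(-107 + H)) + V(-394, -265)) = 1/((1/2)*(-892 + sqrt(-107 + 160/3))/699 + (-1 - 265)) = 1/((1/2)*(1/699)*(-892 + sqrt(-161/3)) - 266) = 1/((1/2)*(1/699)*(-892 + I*sqrt(483)/3) - 266) = 1/((-446/699 + I*sqrt(483)/4194) - 266) = 1/(-186380/699 + I*sqrt(483)/4194)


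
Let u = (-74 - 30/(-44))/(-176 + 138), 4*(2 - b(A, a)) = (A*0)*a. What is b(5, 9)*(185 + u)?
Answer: 156273/418 ≈ 373.86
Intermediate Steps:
b(A, a) = 2 (b(A, a) = 2 - A*0*a/4 = 2 - 0*a = 2 - ¼*0 = 2 + 0 = 2)
u = 1613/836 (u = (-74 - 30*(-1/44))/(-38) = (-74 + 15/22)*(-1/38) = -1613/22*(-1/38) = 1613/836 ≈ 1.9294)
b(5, 9)*(185 + u) = 2*(185 + 1613/836) = 2*(156273/836) = 156273/418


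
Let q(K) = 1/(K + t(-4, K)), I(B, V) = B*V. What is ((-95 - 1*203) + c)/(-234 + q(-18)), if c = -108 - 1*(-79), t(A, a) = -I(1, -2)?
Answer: 5232/3745 ≈ 1.3971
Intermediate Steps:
t(A, a) = 2 (t(A, a) = -(-2) = -1*(-2) = 2)
q(K) = 1/(2 + K) (q(K) = 1/(K + 2) = 1/(2 + K))
c = -29 (c = -108 + 79 = -29)
((-95 - 1*203) + c)/(-234 + q(-18)) = ((-95 - 1*203) - 29)/(-234 + 1/(2 - 18)) = ((-95 - 203) - 29)/(-234 + 1/(-16)) = (-298 - 29)/(-234 - 1/16) = -327/(-3745/16) = -327*(-16/3745) = 5232/3745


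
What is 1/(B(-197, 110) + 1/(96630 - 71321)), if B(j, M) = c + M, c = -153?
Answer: -25309/1088286 ≈ -0.023256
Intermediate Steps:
B(j, M) = -153 + M
1/(B(-197, 110) + 1/(96630 - 71321)) = 1/((-153 + 110) + 1/(96630 - 71321)) = 1/(-43 + 1/25309) = 1/(-1088286/25309) = -25309/1088286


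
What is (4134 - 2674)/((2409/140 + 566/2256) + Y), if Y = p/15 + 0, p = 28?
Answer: 19213600/254313 ≈ 75.551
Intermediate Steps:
Y = 28/15 (Y = 28/15 + 0 = 28/15 ≈ 1.8667)
(4134 - 2674)/((2409/140 + 566/2256) + Y) = (4134 - 2674)/((2409/140 + 566/2256) + 28/15) = 1460/((2409*(1/140) + 566*(1/2256)) + 28/15) = 1460/((2409/140 + 283/1128) + 28/15) = 1460/(689243/39480 + 28/15) = 1460/(254313/13160) = 1460*(13160/254313) = 19213600/254313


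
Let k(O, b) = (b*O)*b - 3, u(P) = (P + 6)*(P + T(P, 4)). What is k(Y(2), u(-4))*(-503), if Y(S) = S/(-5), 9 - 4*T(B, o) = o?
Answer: 75953/10 ≈ 7595.3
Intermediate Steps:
T(B, o) = 9/4 - o/4
u(P) = (6 + P)*(5/4 + P) (u(P) = (P + 6)*(P + (9/4 - ¼*4)) = (6 + P)*(P + (9/4 - 1)) = (6 + P)*(P + 5/4) = (6 + P)*(5/4 + P))
Y(S) = -S/5 (Y(S) = S*(-⅕) = -S/5)
k(O, b) = -3 + O*b² (k(O, b) = (O*b)*b - 3 = O*b² - 3 = -3 + O*b²)
k(Y(2), u(-4))*(-503) = (-3 + (-⅕*2)*(15/2 + (-4)² + (29/4)*(-4))²)*(-503) = (-3 - 2*(15/2 + 16 - 29)²/5)*(-503) = (-3 - 2*(-11/2)²/5)*(-503) = (-3 - ⅖*121/4)*(-503) = (-3 - 121/10)*(-503) = -151/10*(-503) = 75953/10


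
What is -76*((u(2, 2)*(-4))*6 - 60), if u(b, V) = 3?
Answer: 10032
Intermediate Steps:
-76*((u(2, 2)*(-4))*6 - 60) = -76*((3*(-4))*6 - 60) = -76*(-12*6 - 60) = -76*(-72 - 60) = -76*(-132) = 10032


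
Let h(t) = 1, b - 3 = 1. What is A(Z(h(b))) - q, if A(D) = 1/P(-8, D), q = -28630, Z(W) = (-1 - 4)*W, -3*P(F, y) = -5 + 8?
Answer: 28629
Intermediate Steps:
b = 4 (b = 3 + 1 = 4)
P(F, y) = -1 (P(F, y) = -(-5 + 8)/3 = -⅓*3 = -1)
Z(W) = -5*W
A(D) = -1 (A(D) = 1/(-1) = -1)
A(Z(h(b))) - q = -1 - 1*(-28630) = -1 + 28630 = 28629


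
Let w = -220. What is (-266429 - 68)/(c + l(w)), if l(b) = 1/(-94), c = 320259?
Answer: -25050718/30104345 ≈ -0.83213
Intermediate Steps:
l(b) = -1/94
(-266429 - 68)/(c + l(w)) = (-266429 - 68)/(320259 - 1/94) = -266497/30104345/94 = -266497*94/30104345 = -25050718/30104345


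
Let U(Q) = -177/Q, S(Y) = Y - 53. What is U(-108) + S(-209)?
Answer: -9373/36 ≈ -260.36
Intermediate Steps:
S(Y) = -53 + Y
U(-108) + S(-209) = -177/(-108) + (-53 - 209) = -177*(-1/108) - 262 = 59/36 - 262 = -9373/36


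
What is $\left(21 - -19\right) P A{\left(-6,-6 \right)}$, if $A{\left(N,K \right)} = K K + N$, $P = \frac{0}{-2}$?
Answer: $0$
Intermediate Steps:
$P = 0$ ($P = 0 \left(- \frac{1}{2}\right) = 0$)
$A{\left(N,K \right)} = N + K^{2}$ ($A{\left(N,K \right)} = K^{2} + N = N + K^{2}$)
$\left(21 - -19\right) P A{\left(-6,-6 \right)} = \left(21 - -19\right) 0 \left(-6 + \left(-6\right)^{2}\right) = \left(21 + 19\right) 0 \left(-6 + 36\right) = 40 \cdot 0 \cdot 30 = 0 \cdot 30 = 0$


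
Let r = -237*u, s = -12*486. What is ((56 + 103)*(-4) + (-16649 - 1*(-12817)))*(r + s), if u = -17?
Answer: 8055804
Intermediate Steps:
s = -5832
r = 4029 (r = -237*(-17) = 4029)
((56 + 103)*(-4) + (-16649 - 1*(-12817)))*(r + s) = ((56 + 103)*(-4) + (-16649 - 1*(-12817)))*(4029 - 5832) = (159*(-4) + (-16649 + 12817))*(-1803) = (-636 - 3832)*(-1803) = -4468*(-1803) = 8055804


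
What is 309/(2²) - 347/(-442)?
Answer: 68983/884 ≈ 78.035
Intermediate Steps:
309/(2²) - 347/(-442) = 309/4 - 347*(-1/442) = 309*(¼) + 347/442 = 309/4 + 347/442 = 68983/884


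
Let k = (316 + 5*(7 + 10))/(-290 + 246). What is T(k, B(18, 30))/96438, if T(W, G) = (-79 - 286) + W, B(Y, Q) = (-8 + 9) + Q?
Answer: -5487/1414424 ≈ -0.0038793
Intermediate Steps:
B(Y, Q) = 1 + Q
k = -401/44 (k = (316 + 5*17)/(-44) = (316 + 85)*(-1/44) = 401*(-1/44) = -401/44 ≈ -9.1136)
T(W, G) = -365 + W
T(k, B(18, 30))/96438 = (-365 - 401/44)/96438 = -16461/44*1/96438 = -5487/1414424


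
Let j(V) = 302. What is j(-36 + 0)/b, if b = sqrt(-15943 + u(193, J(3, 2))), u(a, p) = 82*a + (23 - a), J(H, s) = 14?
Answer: -302*I*sqrt(287)/287 ≈ -17.827*I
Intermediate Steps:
u(a, p) = 23 + 81*a
b = I*sqrt(287) (b = sqrt(-15943 + (23 + 81*193)) = sqrt(-15943 + (23 + 15633)) = sqrt(-15943 + 15656) = sqrt(-287) = I*sqrt(287) ≈ 16.941*I)
j(-36 + 0)/b = 302/((I*sqrt(287))) = 302*(-I*sqrt(287)/287) = -302*I*sqrt(287)/287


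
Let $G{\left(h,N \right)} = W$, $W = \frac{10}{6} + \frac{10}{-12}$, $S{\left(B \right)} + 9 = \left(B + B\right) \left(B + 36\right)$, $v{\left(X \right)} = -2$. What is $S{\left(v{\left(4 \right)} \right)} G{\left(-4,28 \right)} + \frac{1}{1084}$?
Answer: $- \frac{392947}{3252} \approx -120.83$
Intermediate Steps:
$S{\left(B \right)} = -9 + 2 B \left(36 + B\right)$ ($S{\left(B \right)} = -9 + \left(B + B\right) \left(B + 36\right) = -9 + 2 B \left(36 + B\right)$)
$W = \frac{5}{6}$ ($W = 10 \cdot \frac{1}{6} + 10 \left(- \frac{1}{12}\right) = \frac{5}{3} - \frac{5}{6} = \frac{5}{6} \approx 0.83333$)
$G{\left(h,N \right)} = \frac{5}{6}$
$S{\left(v{\left(4 \right)} \right)} G{\left(-4,28 \right)} + \frac{1}{1084} = \left(-9 + 2 \left(-2\right)^{2} + 72 \left(-2\right)\right) \frac{5}{6} + \frac{1}{1084} = \left(-9 + 2 \cdot 4 - 144\right) \frac{5}{6} + \frac{1}{1084} = \left(-9 + 8 - 144\right) \frac{5}{6} + \frac{1}{1084} = \left(-145\right) \frac{5}{6} + \frac{1}{1084} = - \frac{725}{6} + \frac{1}{1084} = - \frac{392947}{3252}$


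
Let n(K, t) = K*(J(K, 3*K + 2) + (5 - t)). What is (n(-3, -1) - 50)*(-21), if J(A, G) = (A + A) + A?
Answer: 861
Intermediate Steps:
J(A, G) = 3*A (J(A, G) = 2*A + A = 3*A)
n(K, t) = K*(5 - t + 3*K) (n(K, t) = K*(3*K + (5 - t)) = K*(5 - t + 3*K))
(n(-3, -1) - 50)*(-21) = (-3*(5 - 1*(-1) + 3*(-3)) - 50)*(-21) = (-3*(5 + 1 - 9) - 50)*(-21) = (-3*(-3) - 50)*(-21) = (9 - 50)*(-21) = -41*(-21) = 861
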